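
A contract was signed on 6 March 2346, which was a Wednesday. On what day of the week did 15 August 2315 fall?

Count forward from the earlier date (August 15, 2315) to the later (March 6, 2346):
Day-of-year of August 15, 2315: 227.
Day-of-year of March 6, 2346: 65.
2315 has 365 days, so 365 − 227 = 138 days remain in 2315.
Full years 2316–2345: 22 common + 8 leap = 22×365 + 8×366 = 10958 days.
Total: 138 + 10958 + 65 = 11161 days.
11161 mod 7 = 3, so 3 days before Wednesday is Sunday.

Sunday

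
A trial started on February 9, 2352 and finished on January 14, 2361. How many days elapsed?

3262

From February 9, 2352 to February 9, 2360: 8 years, of which 2 contain a Feb 29 — 6×365 + 2×366 = 2922 days.
February 2360: 29 − 9 = 20 days remain (2360 is a leap year, so February has 29 days).
Then 10 full months totalling 306 days.
January 1–14, 2361: 14 days.
Residual: 340 days.
Total: 3262 days.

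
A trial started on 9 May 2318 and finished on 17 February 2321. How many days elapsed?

Day-of-year of May 9, 2318: 129.
Day-of-year of February 17, 2321: 48.
2318 has 365 days, so 365 − 129 = 236 days remain in 2318.
Full years: 2319: 365; 2320: 366. Sum = 731.
Total: 236 + 731 + 48 = 1015 days.

1015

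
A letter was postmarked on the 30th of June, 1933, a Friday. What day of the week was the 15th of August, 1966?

Monday

From June 30, 1933 to June 30, 1966: 33 years, of which 8 contain a Feb 29 — 25×365 + 8×366 = 12053 days.
June 1966: 30 − 30 = 0 days remain.
Then July (31): 31 days.
August 1–15, 1966: 15 days.
Residual: 46 days.
Total: 12099 days.
12099 mod 7 = 3, so 3 days after Friday is Monday.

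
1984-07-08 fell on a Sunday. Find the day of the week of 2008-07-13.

From July 8, 1984 to July 8, 2008: 24 years, of which 6 contain a Feb 29 — 18×365 + 6×366 = 8766 days.
(2000 is a leap year (divisible by 400).)
Within July 2008: 13 − 8 = 5 days.
Total: 8771 days.
8771 is a multiple of 7, so 2008-07-13 falls on the same weekday: Sunday.

Sunday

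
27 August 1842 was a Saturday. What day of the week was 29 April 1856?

From August 27, 1842 to August 27, 1855: 13 years, of which 3 contain a Feb 29 — 10×365 + 3×366 = 4748 days.
August 1855: 31 − 27 = 4 days remain.
Then September (30), October (31), November (30), December (31), January (31), February 1856 (29), March (31): 30 + 31 + 30 + 31 + 31 + 29 + 31 = 213 days.
April 1–29, 1856: 29 days.
Residual: 246 days.
Total: 4994 days.
4994 mod 7 = 3, so 3 days after Saturday is Tuesday.

Tuesday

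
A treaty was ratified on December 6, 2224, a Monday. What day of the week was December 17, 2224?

Within December 2224: 17 − 6 = 11 days.
11 mod 7 = 4, so 4 days after Monday is Friday.

Friday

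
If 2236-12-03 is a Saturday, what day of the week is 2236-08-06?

Count forward from the earlier date (August 6, 2236) to the later (December 3, 2236):
August 2236: 31 − 6 = 25 days remain.
Then September (30), October (31), November (30): 30 + 31 + 30 = 91 days.
December 1–3, 2236: 3 days.
Total: 25 + 91 + 3 = 119 days.
119 is a multiple of 7, so 2236-08-06 falls on the same weekday: Saturday.

Saturday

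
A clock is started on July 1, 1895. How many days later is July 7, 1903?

2927

From July 1, 1895 to July 1, 1903: 8 years, of which 1 contains a Feb 29 — 7×365 + 1×366 = 2921 days.
(1900 is not a leap year (divisible by 100 but not 400).)
Within July 1903: 7 − 1 = 6 days.
Total: 2927 days.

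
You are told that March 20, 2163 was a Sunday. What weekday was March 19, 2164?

Monday

March 2163: 31 − 20 = 11 days remain.
Then 11 full months totalling 335 days.
March 1–19, 2164: 19 days.
Residual: 365 days.
Total: 365 days.
365 mod 7 = 1, so 1 day after Sunday is Monday.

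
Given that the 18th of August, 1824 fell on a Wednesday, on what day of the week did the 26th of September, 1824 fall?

August 1824: 31 − 18 = 13 days remain.
September 1–26, 1824: 26 days.
Total: 13 + 26 = 39 days.
39 mod 7 = 4, so 4 days after Wednesday is Sunday.

Sunday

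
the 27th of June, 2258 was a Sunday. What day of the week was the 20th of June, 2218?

Count forward from the earlier date (June 20, 2218) to the later (June 27, 2258):
From June 20, 2218 to June 20, 2258: 40 years, of which 10 contain a Feb 29 — 30×365 + 10×366 = 14610 days.
Within June 2258: 27 − 20 = 7 days.
Total: 14617 days.
14617 mod 7 = 1, so 1 day before Sunday is Saturday.

Saturday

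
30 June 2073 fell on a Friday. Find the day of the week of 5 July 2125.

Day-of-year of June 30, 2073: 181.
Day-of-year of July 5, 2125: 186.
2073 has 365 days, so 365 − 181 = 184 days remain in 2073.
Full years 2074–2124: 39 common + 12 leap = 39×365 + 12×366 = 18627 days.
Total: 184 + 18627 + 186 = 18997 days.
18997 mod 7 = 6, so 6 days after Friday is Thursday.

Thursday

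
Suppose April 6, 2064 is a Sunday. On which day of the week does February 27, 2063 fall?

Tuesday

Count forward from the earlier date (February 27, 2063) to the later (April 6, 2064):
February 2063: 28 − 27 = 1 day remains (2063 is not a leap year, so February has 28 days).
Then 13 full months totalling 397 days.
April 1–6, 2064: 6 days.
Total: 1 + 397 + 6 = 404 days.
404 mod 7 = 5, so 5 days before Sunday is Tuesday.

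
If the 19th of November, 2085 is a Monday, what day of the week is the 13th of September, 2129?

Tuesday

Day-of-year of November 19, 2085: 323.
Day-of-year of September 13, 2129: 256.
2085 has 365 days, so 365 − 323 = 42 days remain in 2085.
Full years 2086–2128: 33 common + 10 leap = 33×365 + 10×366 = 15705 days.
Total: 42 + 15705 + 256 = 16003 days.
16003 mod 7 = 1, so 1 day after Monday is Tuesday.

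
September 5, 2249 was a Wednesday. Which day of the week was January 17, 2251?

Friday

September 5, 2249 → September 5, 2250: 365 days.
September 2250: 30 − 5 = 25 days remain.
Then October (31), November (30), December (31): 31 + 30 + 31 = 92 days.
January 1–17, 2251: 17 days.
Residual: 134 days.
Total: 499 days.
499 mod 7 = 2, so 2 days after Wednesday is Friday.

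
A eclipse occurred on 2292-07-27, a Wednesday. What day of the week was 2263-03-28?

Count forward from the earlier date (March 28, 2263) to the later (July 27, 2292):
Day-of-year of March 28, 2263: 87.
Day-of-year of July 27, 2292: 209.
2263 has 365 days, so 365 − 87 = 278 days remain in 2263.
Full years 2264–2291: 21 common + 7 leap = 21×365 + 7×366 = 10227 days.
Total: 278 + 10227 + 209 = 10714 days.
10714 mod 7 = 4, so 4 days before Wednesday is Saturday.

Saturday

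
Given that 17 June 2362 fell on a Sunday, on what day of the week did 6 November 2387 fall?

From June 17, 2362 to June 17, 2387: 25 years, of which 6 contain a Feb 29 — 19×365 + 6×366 = 9131 days.
June 2387: 30 − 17 = 13 days remain.
Then July (31), August (31), September (30), October (31): 31 + 31 + 30 + 31 = 123 days.
November 1–6, 2387: 6 days.
Residual: 142 days.
Total: 9273 days.
9273 mod 7 = 5, so 5 days after Sunday is Friday.

Friday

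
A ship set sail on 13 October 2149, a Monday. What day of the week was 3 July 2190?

From October 13, 2149 to October 13, 2189: 40 years, of which 10 contain a Feb 29 — 30×365 + 10×366 = 14610 days.
October 2189: 31 − 13 = 18 days remain.
Then November (30), December (31), January (31), February 2190 (28), March (31), April (30), May (31), June (30): 30 + 31 + 31 + 28 + 31 + 30 + 31 + 30 = 242 days.
July 1–3, 2190: 3 days.
Residual: 263 days.
Total: 14873 days.
14873 mod 7 = 5, so 5 days after Monday is Saturday.

Saturday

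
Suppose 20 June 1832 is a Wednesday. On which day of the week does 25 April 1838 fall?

Wednesday

June 20, 1832 → June 20, 1833: 365 days.
June 20, 1833 → June 20, 1834: 365 days.
June 20, 1834 → June 20, 1835: 365 days.
June 20, 1835 → June 20, 1836: 366 days (1836 is a leap year).
June 20, 1836 → June 20, 1837: 365 days.
June 1837: 30 − 20 = 10 days remain.
Then 9 full months totalling 274 days.
April 1–25, 1838: 25 days.
Residual: 309 days.
Total: 2135 days.
2135 is a multiple of 7, so 25 April 1838 falls on the same weekday: Wednesday.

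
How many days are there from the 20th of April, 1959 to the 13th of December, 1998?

Day-of-year of April 20, 1959: 110.
Day-of-year of December 13, 1998: 347.
1959 has 365 days, so 365 − 110 = 255 days remain in 1959.
Full years 1960–1997: 28 common + 10 leap = 28×365 + 10×366 = 13880 days.
Total: 255 + 13880 + 347 = 14482 days.

14482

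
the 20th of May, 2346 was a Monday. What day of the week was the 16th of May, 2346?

Count forward from the earlier date (May 16, 2346) to the later (May 20, 2346):
Within May 2346: 20 − 16 = 4 days.
4 mod 7 = 4, so 4 days before Monday is Thursday.

Thursday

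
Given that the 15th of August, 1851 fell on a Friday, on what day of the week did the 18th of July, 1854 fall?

Tuesday

Day-of-year of August 15, 1851: 227.
Day-of-year of July 18, 1854: 199.
1851 has 365 days, so 365 − 227 = 138 days remain in 1851.
Full years: 1852: 366; 1853: 365. Sum = 731.
Total: 138 + 731 + 199 = 1068 days.
1068 mod 7 = 4, so 4 days after Friday is Tuesday.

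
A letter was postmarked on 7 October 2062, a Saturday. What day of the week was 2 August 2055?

Monday

Count forward from the earlier date (August 2, 2055) to the later (October 7, 2062):
Day-of-year of August 2, 2055: 214.
Day-of-year of October 7, 2062: 280.
2055 has 365 days, so 365 − 214 = 151 days remain in 2055.
Full years: 2056: 366; 2057: 365; 2058: 365; 2059: 365; 2060: 366; 2061: 365. Sum = 2192.
Total: 151 + 2192 + 280 = 2623 days.
2623 mod 7 = 5, so 5 days before Saturday is Monday.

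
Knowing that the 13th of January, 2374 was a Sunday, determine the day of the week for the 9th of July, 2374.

Tuesday

January 2374: 31 − 13 = 18 days remain.
Then February 2374 (28), March (31), April (30), May (31), June (30): 28 + 31 + 30 + 31 + 30 = 150 days.
July 1–9, 2374: 9 days.
Total: 18 + 150 + 9 = 177 days.
177 mod 7 = 2, so 2 days after Sunday is Tuesday.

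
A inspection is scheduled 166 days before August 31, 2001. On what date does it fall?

March 18, 2001

Count 166 days before August 31, 2001:
March 2001: 31 − 18 = 13 days remain.
Then April (30), May (31), June (30), July (31): 30 + 31 + 30 + 31 = 122 days.
August 1–31, 2001: 31 days.
Total: 13 + 122 + 31 = 166 days.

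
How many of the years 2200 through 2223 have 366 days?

Years divisible by 4 in [2200, 2223]: 2200, 2204, 2208, 2212, 2216, 2220.
Of these, 2200 is divisible by 100 but not 400, so not leap.
Leap years: 6 − 1 = 5.

5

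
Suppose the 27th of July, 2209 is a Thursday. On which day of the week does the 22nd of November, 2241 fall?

Monday

From July 27, 2209 to July 27, 2241: 32 years, of which 8 contain a Feb 29 — 24×365 + 8×366 = 11688 days.
July 2241: 31 − 27 = 4 days remain.
Then August (31), September (30), October (31): 31 + 30 + 31 = 92 days.
November 1–22, 2241: 22 days.
Residual: 118 days.
Total: 11806 days.
11806 mod 7 = 4, so 4 days after Thursday is Monday.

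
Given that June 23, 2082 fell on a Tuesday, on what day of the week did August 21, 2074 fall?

Tuesday

Count forward from the earlier date (August 21, 2074) to the later (June 23, 2082):
From August 21, 2074 to August 21, 2081: 7 years, of which 2 contain a Feb 29 — 5×365 + 2×366 = 2557 days.
August 2081: 31 − 21 = 10 days remain.
Then 9 full months totalling 273 days.
June 1–23, 2082: 23 days.
Residual: 306 days.
Total: 2863 days.
2863 is a multiple of 7, so August 21, 2074 falls on the same weekday: Tuesday.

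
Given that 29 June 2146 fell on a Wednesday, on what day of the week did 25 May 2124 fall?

Count forward from the earlier date (May 25, 2124) to the later (June 29, 2146):
Day-of-year of May 25, 2124: 146.
Day-of-year of June 29, 2146: 180.
2124 has 366 days, so 366 − 146 = 220 days remain in 2124.
Full years 2125–2145: 16 common + 5 leap = 16×365 + 5×366 = 7670 days.
Total: 220 + 7670 + 180 = 8070 days.
8070 mod 7 = 6, so 6 days before Wednesday is Thursday.

Thursday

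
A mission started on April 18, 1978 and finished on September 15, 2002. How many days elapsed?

8916

Day-of-year of April 18, 1978: 108.
Day-of-year of September 15, 2002: 258.
1978 has 365 days, so 365 − 108 = 257 days remain in 1978.
Full years 1979–2001: 17 common + 6 leap = 17×365 + 6×366 = 8401 days.
Total: 257 + 8401 + 258 = 8916 days.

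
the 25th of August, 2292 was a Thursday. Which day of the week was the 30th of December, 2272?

Count forward from the earlier date (December 30, 2272) to the later (August 25, 2292):
From December 30, 2272 to December 30, 2291: 19 years, of which 4 contain a Feb 29 — 15×365 + 4×366 = 6939 days.
December 2291: 31 − 30 = 1 day remains.
Then January (31), February 2292 (29), March (31), April (30), May (31), June (30), July (31): 31 + 29 + 31 + 30 + 31 + 30 + 31 = 213 days.
August 1–25, 2292: 25 days.
Residual: 239 days.
Total: 7178 days.
7178 mod 7 = 3, so 3 days before Thursday is Monday.

Monday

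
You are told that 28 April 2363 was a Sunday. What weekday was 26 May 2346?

Count forward from the earlier date (May 26, 2346) to the later (April 28, 2363):
From May 26, 2346 to May 26, 2362: 16 years, of which 4 contain a Feb 29 — 12×365 + 4×366 = 5844 days.
May 2362: 31 − 26 = 5 days remain.
Then 10 full months totalling 304 days.
April 1–28, 2363: 28 days.
Residual: 337 days.
Total: 6181 days.
6181 is a multiple of 7, so 26 May 2346 falls on the same weekday: Sunday.

Sunday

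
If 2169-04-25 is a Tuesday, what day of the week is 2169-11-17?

Friday

April 2169: 30 − 25 = 5 days remain.
Then May (31), June (30), July (31), August (31), September (30), October (31): 31 + 30 + 31 + 31 + 30 + 31 = 184 days.
November 1–17, 2169: 17 days.
Total: 5 + 184 + 17 = 206 days.
206 mod 7 = 3, so 3 days after Tuesday is Friday.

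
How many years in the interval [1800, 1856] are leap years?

14

Years divisible by 4: 1800, 1804, …, 1856 — 15 in all.
Of these, 1800 is divisible by 100 but not 400, so not leap.
Leap years: 15 − 1 = 14.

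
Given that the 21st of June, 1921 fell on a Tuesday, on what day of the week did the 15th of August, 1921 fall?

Monday

June 1921: 30 − 21 = 9 days remain.
Then July (31): 31 days.
August 1–15, 1921: 15 days.
Total: 9 + 31 + 15 = 55 days.
55 mod 7 = 6, so 6 days after Tuesday is Monday.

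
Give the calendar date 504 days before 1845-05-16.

1843-12-29

Count 504 days before May 16, 1845:
December 1843: 31 − 29 = 2 days remain.
Then 16 full months totalling 486 days.
May 1–16, 1845: 16 days.
Total: 2 + 486 + 16 = 504 days.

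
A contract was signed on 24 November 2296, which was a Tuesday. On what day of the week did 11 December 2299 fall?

Monday

Day-of-year of November 24, 2296: 329.
Day-of-year of December 11, 2299: 345.
2296 has 366 days, so 366 − 329 = 37 days remain in 2296.
Full years: 2297: 365; 2298: 365. Sum = 730.
Total: 37 + 730 + 345 = 1112 days.
1112 mod 7 = 6, so 6 days after Tuesday is Monday.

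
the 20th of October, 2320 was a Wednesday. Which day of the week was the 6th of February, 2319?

Count forward from the earlier date (February 6, 2319) to the later (October 20, 2320):
February 6, 2319 → February 6, 2320: 365 days.
February 2320: 29 − 6 = 23 days remain (2320 is a leap year, so February has 29 days).
Then March (31), April (30), May (31), June (30), July (31), August (31), September (30): 31 + 30 + 31 + 30 + 31 + 31 + 30 = 214 days.
October 1–20, 2320: 20 days.
Residual: 257 days.
Total: 622 days.
622 mod 7 = 6, so 6 days before Wednesday is Thursday.

Thursday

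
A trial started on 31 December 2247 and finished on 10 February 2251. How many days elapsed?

1137

Day-of-year of December 31, 2247: 365.
Day-of-year of February 10, 2251: 41.
2247 has 365 days, so 365 − 365 = 0 days remain in 2247.
Full years: 2248: 366; 2249: 365; 2250: 365. Sum = 1096.
Total: 0 + 1096 + 41 = 1137 days.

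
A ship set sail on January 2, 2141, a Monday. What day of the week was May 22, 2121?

Thursday

Count forward from the earlier date (May 22, 2121) to the later (January 2, 2141):
Day-of-year of May 22, 2121: 142.
Day-of-year of January 2, 2141: 2.
2121 has 365 days, so 365 − 142 = 223 days remain in 2121.
Full years 2122–2140: 14 common + 5 leap = 14×365 + 5×366 = 6940 days.
Total: 223 + 6940 + 2 = 7165 days.
7165 mod 7 = 4, so 4 days before Monday is Thursday.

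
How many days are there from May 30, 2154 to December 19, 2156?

Day-of-year of May 30, 2154: 150.
Day-of-year of December 19, 2156: 354.
2154 has 365 days, so 365 − 150 = 215 days remain in 2154.
Full years: 2155: 365. Sum = 365.
Total: 215 + 365 + 354 = 934 days.

934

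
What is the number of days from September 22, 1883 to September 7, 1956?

26648

Day-of-year of September 22, 1883: 265.
Day-of-year of September 7, 1956: 251.
1883 has 365 days, so 365 − 265 = 100 days remain in 1883.
Full years 1884–1955: 55 common + 17 leap = 55×365 + 17×366 = 26297 days.
Total: 100 + 26297 + 251 = 26648 days.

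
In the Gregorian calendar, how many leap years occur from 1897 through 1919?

4

Years divisible by 4 in [1897, 1919]: 1900, 1904, 1908, 1912, 1916.
Of these, 1900 is divisible by 100 but not 400, so not leap.
Leap years: 5 − 1 = 4.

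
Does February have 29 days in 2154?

2154 is not a leap year.

No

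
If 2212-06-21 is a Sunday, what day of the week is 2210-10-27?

Count forward from the earlier date (October 27, 2210) to the later (June 21, 2212):
October 2210: 31 − 27 = 4 days remain.
Then 19 full months totalling 578 days.
June 1–21, 2212: 21 days.
Total: 4 + 578 + 21 = 603 days.
603 mod 7 = 1, so 1 day before Sunday is Saturday.

Saturday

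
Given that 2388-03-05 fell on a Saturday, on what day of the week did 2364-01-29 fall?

Wednesday

Count forward from the earlier date (January 29, 2364) to the later (March 5, 2388):
Day-of-year of January 29, 2364: 29.
Day-of-year of March 5, 2388: 65.
2364 has 366 days, so 366 − 29 = 337 days remain in 2364.
Full years 2365–2387: 18 common + 5 leap = 18×365 + 5×366 = 8400 days.
Total: 337 + 8400 + 65 = 8802 days.
8802 mod 7 = 3, so 3 days before Saturday is Wednesday.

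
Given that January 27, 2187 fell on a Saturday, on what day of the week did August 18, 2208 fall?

Day-of-year of January 27, 2187: 27.
Day-of-year of August 18, 2208: 231.
2187 has 365 days, so 365 − 27 = 338 days remain in 2187.
Full years 2188–2207: 16 common + 4 leap = 16×365 + 4×366 = 7304 days.
Total: 338 + 7304 + 231 = 7873 days.
7873 mod 7 = 5, so 5 days after Saturday is Thursday.

Thursday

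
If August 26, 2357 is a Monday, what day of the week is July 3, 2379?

Tuesday

From August 26, 2357 to August 26, 2378: 21 years, of which 5 contain a Feb 29 — 16×365 + 5×366 = 7670 days.
August 2378: 31 − 26 = 5 days remain.
Then 10 full months totalling 303 days.
July 1–3, 2379: 3 days.
Residual: 311 days.
Total: 7981 days.
7981 mod 7 = 1, so 1 day after Monday is Tuesday.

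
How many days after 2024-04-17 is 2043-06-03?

6986

Day-of-year of April 17, 2024: 108.
Day-of-year of June 3, 2043: 154.
2024 has 366 days, so 366 − 108 = 258 days remain in 2024.
Full years 2025–2042: 14 common + 4 leap = 14×365 + 4×366 = 6574 days.
Total: 258 + 6574 + 154 = 6986 days.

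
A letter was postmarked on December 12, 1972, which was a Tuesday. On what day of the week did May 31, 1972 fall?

Count forward from the earlier date (May 31, 1972) to the later (December 12, 1972):
May 1972: 31 − 31 = 0 days remain.
Then June (30), July (31), August (31), September (30), October (31), November (30): 30 + 31 + 31 + 30 + 31 + 30 = 183 days.
December 1–12, 1972: 12 days.
Total: 0 + 183 + 12 = 195 days.
195 mod 7 = 6, so 6 days before Tuesday is Wednesday.

Wednesday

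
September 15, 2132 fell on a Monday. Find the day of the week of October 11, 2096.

Count forward from the earlier date (October 11, 2096) to the later (September 15, 2132):
Day-of-year of October 11, 2096: 285.
Day-of-year of September 15, 2132: 259.
2096 has 366 days, so 366 − 285 = 81 days remain in 2096.
Full years 2097–2131: 28 common + 7 leap = 28×365 + 7×366 = 12782 days.
Total: 81 + 12782 + 259 = 13122 days.
13122 mod 7 = 4, so 4 days before Monday is Thursday.

Thursday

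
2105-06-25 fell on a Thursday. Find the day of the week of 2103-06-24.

Sunday

Count forward from the earlier date (June 24, 2103) to the later (June 25, 2105):
June 24, 2103 → June 24, 2104: 366 days (2104 is a leap year).
June 24, 2104 → June 24, 2105: 365 days.
Within June 2105: 25 − 24 = 1 day.
Total: 732 days.
732 mod 7 = 4, so 4 days before Thursday is Sunday.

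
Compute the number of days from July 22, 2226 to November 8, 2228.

840

Day-of-year of July 22, 2226: 203.
Day-of-year of November 8, 2228: 313.
2226 has 365 days, so 365 − 203 = 162 days remain in 2226.
Full years: 2227: 365. Sum = 365.
Total: 162 + 365 + 313 = 840 days.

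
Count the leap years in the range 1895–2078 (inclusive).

Years divisible by 4: 1896, 1900, …, 2076 — 46 in all.
Of these, 1900 is divisible by 100 but not 400, so not leap.
2000 is divisible by 400, so still leap.
Leap years: 46 − 1 = 45.

45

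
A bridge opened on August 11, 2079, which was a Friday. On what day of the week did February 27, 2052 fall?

Tuesday

Count forward from the earlier date (February 27, 2052) to the later (August 11, 2079):
From February 27, 2052 to February 27, 2079: 27 years, of which 7 contain a Feb 29 — 20×365 + 7×366 = 9862 days.
February 2079: 28 − 27 = 1 day remains (2079 is not a leap year, so February has 28 days).
Then March (31), April (30), May (31), June (30), July (31): 31 + 30 + 31 + 30 + 31 = 153 days.
August 1–11, 2079: 11 days.
Residual: 165 days.
Total: 10027 days.
10027 mod 7 = 3, so 3 days before Friday is Tuesday.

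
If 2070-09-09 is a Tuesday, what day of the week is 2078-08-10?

Wednesday

From September 9, 2070 to September 9, 2077: 7 years, of which 2 contain a Feb 29 — 5×365 + 2×366 = 2557 days.
September 2077: 30 − 9 = 21 days remain.
Then 10 full months totalling 304 days.
August 1–10, 2078: 10 days.
Residual: 335 days.
Total: 2892 days.
2892 mod 7 = 1, so 1 day after Tuesday is Wednesday.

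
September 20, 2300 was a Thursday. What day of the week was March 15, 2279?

Saturday

Count forward from the earlier date (March 15, 2279) to the later (September 20, 2300):
From March 15, 2279 to March 15, 2300: 21 years, of which 5 contain a Feb 29 — 16×365 + 5×366 = 7670 days.
(2300 is not a leap year (divisible by 100 but not 400).)
March 2300: 31 − 15 = 16 days remain.
Then April (30), May (31), June (30), July (31), August (31): 30 + 31 + 30 + 31 + 31 = 153 days.
September 1–20, 2300: 20 days.
Residual: 189 days.
Total: 7859 days.
7859 mod 7 = 5, so 5 days before Thursday is Saturday.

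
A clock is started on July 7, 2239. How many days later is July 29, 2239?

Within July 2239: 29 − 7 = 22 days.

22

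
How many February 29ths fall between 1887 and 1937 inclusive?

Years divisible by 4: 1888, 1892, …, 1936 — 13 in all.
Of these, 1900 is divisible by 100 but not 400, so not leap.
Leap years: 13 − 1 = 12.

12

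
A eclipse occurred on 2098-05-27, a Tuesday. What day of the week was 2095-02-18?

Friday

Count forward from the earlier date (February 18, 2095) to the later (May 27, 2098):
Day-of-year of February 18, 2095: 49.
Day-of-year of May 27, 2098: 147.
2095 has 365 days, so 365 − 49 = 316 days remain in 2095.
Full years: 2096: 366; 2097: 365. Sum = 731.
Total: 316 + 731 + 147 = 1194 days.
1194 mod 7 = 4, so 4 days before Tuesday is Friday.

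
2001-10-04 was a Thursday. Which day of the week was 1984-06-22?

Count forward from the earlier date (June 22, 1984) to the later (October 4, 2001):
From June 22, 1984 to June 22, 2001: 17 years, of which 4 contain a Feb 29 — 13×365 + 4×366 = 6209 days.
(2000 is a leap year (divisible by 400).)
June 2001: 30 − 22 = 8 days remain.
Then July (31), August (31), September (30): 31 + 31 + 30 = 92 days.
October 1–4, 2001: 4 days.
Residual: 104 days.
Total: 6313 days.
6313 mod 7 = 6, so 6 days before Thursday is Friday.

Friday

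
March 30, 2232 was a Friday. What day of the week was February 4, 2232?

Count forward from the earlier date (February 4, 2232) to the later (March 30, 2232):
February 2232: 29 − 4 = 25 days remain (2232 is a leap year, so February has 29 days).
March 1–30, 2232: 30 days.
Total: 25 + 30 = 55 days.
55 mod 7 = 6, so 6 days before Friday is Saturday.

Saturday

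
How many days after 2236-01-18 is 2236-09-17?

243

January 2236: 31 − 18 = 13 days remain.
Then February 2236 (29), March (31), April (30), May (31), June (30), July (31), August (31): 29 + 31 + 30 + 31 + 30 + 31 + 31 = 213 days.
September 1–17, 2236: 17 days.
Total: 13 + 213 + 17 = 243 days.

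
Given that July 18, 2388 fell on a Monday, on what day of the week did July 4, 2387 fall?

Saturday

Count forward from the earlier date (July 4, 2387) to the later (July 18, 2388):
Day-of-year of July 4, 2387: 185.
Day-of-year of July 18, 2388: 200.
2387 has 365 days, so 365 − 185 = 180 days remain in 2387.
Total: 180 + 200 = 380 days.
380 mod 7 = 2, so 2 days before Monday is Saturday.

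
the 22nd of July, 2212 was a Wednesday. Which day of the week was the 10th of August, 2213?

July 2212: 31 − 22 = 9 days remain.
Then 12 full months totalling 365 days.
August 1–10, 2213: 10 days.
Total: 9 + 365 + 10 = 384 days.
384 mod 7 = 6, so 6 days after Wednesday is Tuesday.

Tuesday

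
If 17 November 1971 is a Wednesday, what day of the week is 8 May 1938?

Sunday

Count forward from the earlier date (May 8, 1938) to the later (November 17, 1971):
From May 8, 1938 to May 8, 1971: 33 years, of which 8 contain a Feb 29 — 25×365 + 8×366 = 12053 days.
May 1971: 31 − 8 = 23 days remain.
Then June (30), July (31), August (31), September (30), October (31): 30 + 31 + 31 + 30 + 31 = 153 days.
November 1–17, 1971: 17 days.
Residual: 193 days.
Total: 12246 days.
12246 mod 7 = 3, so 3 days before Wednesday is Sunday.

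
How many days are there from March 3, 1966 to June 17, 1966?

March 1966: 31 − 3 = 28 days remain.
Then April (30), May (31): 30 + 31 = 61 days.
June 1–17, 1966: 17 days.
Total: 28 + 61 + 17 = 106 days.

106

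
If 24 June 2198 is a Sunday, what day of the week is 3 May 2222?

Friday

Day-of-year of June 24, 2198: 175.
Day-of-year of May 3, 2222: 123.
2198 has 365 days, so 365 − 175 = 190 days remain in 2198.
Full years 2199–2221: 18 common + 5 leap = 18×365 + 5×366 = 8400 days.
Total: 190 + 8400 + 123 = 8713 days.
8713 mod 7 = 5, so 5 days after Sunday is Friday.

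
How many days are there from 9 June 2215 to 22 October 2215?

135

June 2215: 30 − 9 = 21 days remain.
Then July (31), August (31), September (30): 31 + 31 + 30 = 92 days.
October 1–22, 2215: 22 days.
Total: 21 + 92 + 22 = 135 days.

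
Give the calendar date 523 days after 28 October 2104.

4 April 2106

Count 523 days after October 28, 2104:
October 2104: 31 − 28 = 3 days remain.
Then 17 full months totalling 516 days.
April 1–4, 2106: 4 days.
Total: 3 + 516 + 4 = 523 days.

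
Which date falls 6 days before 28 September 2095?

22 September 2095

Count 6 days before September 28, 2095:
Within September 2095: 28 − 22 = 6 days.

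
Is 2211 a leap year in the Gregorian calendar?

2211 is not a leap year.

No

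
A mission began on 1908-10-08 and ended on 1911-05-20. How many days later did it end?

October 8, 1908 → October 8, 1909: 365 days.
October 8, 1909 → October 8, 1910: 365 days.
October 1910: 31 − 8 = 23 days remain.
Then November (30), December (31), January (31), February 1911 (28), March (31), April (30): 30 + 31 + 31 + 28 + 31 + 30 = 181 days.
May 1–20, 1911: 20 days.
Residual: 224 days.
Total: 954 days.

954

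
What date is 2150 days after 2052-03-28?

2058-02-15

Count 2150 days after March 28, 2052:
March 28, 2052 → March 28, 2053: 365 days.
March 28, 2053 → March 28, 2054: 365 days.
March 28, 2054 → March 28, 2055: 365 days.
March 28, 2055 → March 28, 2056: 366 days (2056 is a leap year).
March 28, 2056 → March 28, 2057: 365 days.
March 2057: 31 − 28 = 3 days remain.
Then 10 full months totalling 306 days.
February 1–15, 2058: 15 days (2058 is not a leap year).
Residual: 324 days.
Total: 2150 days.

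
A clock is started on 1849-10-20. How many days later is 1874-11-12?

From October 20, 1849 to October 20, 1874: 25 years, of which 6 contain a Feb 29 — 19×365 + 6×366 = 9131 days.
October 1874: 31 − 20 = 11 days remain.
November 1–12, 1874: 12 days.
Residual: 23 days.
Total: 9154 days.

9154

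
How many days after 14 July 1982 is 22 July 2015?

12061

Day-of-year of July 14, 1982: 195.
Day-of-year of July 22, 2015: 203.
1982 has 365 days, so 365 − 195 = 170 days remain in 1982.
Full years 1983–2014: 24 common + 8 leap = 24×365 + 8×366 = 11688 days.
Total: 170 + 11688 + 203 = 12061 days.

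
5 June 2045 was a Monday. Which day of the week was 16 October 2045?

Monday

June 2045: 30 − 5 = 25 days remain.
Then July (31), August (31), September (30): 31 + 31 + 30 = 92 days.
October 1–16, 2045: 16 days.
Total: 25 + 92 + 16 = 133 days.
133 is a multiple of 7, so 16 October 2045 falls on the same weekday: Monday.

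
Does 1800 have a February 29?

1800 is not a leap year (divisible by 100 but not 400).

No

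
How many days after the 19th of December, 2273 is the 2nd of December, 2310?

13496

Day-of-year of December 19, 2273: 353.
Day-of-year of December 2, 2310: 336.
2273 has 365 days, so 365 − 353 = 12 days remain in 2273.
Full years 2274–2309: 28 common + 8 leap = 28×365 + 8×366 = 13148 days.
Total: 12 + 13148 + 336 = 13496 days.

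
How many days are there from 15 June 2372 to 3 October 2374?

Day-of-year of June 15, 2372: 167.
Day-of-year of October 3, 2374: 276.
2372 has 366 days, so 366 − 167 = 199 days remain in 2372.
Full years: 2373: 365. Sum = 365.
Total: 199 + 365 + 276 = 840 days.

840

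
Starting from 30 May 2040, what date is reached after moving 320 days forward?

15 April 2041

Count 320 days after May 30, 2040:
Day-of-year of May 30, 2040: 151.
Day-of-year of April 15, 2041: 105.
2040 has 366 days, so 366 − 151 = 215 days remain in 2040.
Total: 215 + 105 = 320 days.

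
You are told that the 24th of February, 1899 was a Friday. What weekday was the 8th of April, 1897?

Count forward from the earlier date (April 8, 1897) to the later (February 24, 1899):
April 1897: 30 − 8 = 22 days remain.
Then 21 full months totalling 641 days.
February 1–24, 1899: 24 days (1899 is not a leap year).
Total: 22 + 641 + 24 = 687 days.
687 mod 7 = 1, so 1 day before Friday is Thursday.

Thursday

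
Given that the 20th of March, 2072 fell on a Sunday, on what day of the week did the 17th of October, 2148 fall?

Thursday

Day-of-year of March 20, 2072: 80.
Day-of-year of October 17, 2148: 291.
2072 has 366 days, so 366 − 80 = 286 days remain in 2072.
Full years 2073–2147: 58 common + 17 leap = 58×365 + 17×366 = 27392 days.
Total: 286 + 27392 + 291 = 27969 days.
27969 mod 7 = 4, so 4 days after Sunday is Thursday.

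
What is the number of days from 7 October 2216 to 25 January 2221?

1571

October 7, 2216 → October 7, 2217: 365 days.
October 7, 2217 → October 7, 2218: 365 days.
October 7, 2218 → October 7, 2219: 365 days.
October 7, 2219 → October 7, 2220: 366 days (2220 is a leap year).
October 2220: 31 − 7 = 24 days remain.
Then November (30), December (31): 30 + 31 = 61 days.
January 1–25, 2221: 25 days.
Residual: 110 days.
Total: 1571 days.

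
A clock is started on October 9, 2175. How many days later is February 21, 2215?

From October 9, 2175 to October 9, 2214: 39 years, of which 9 contain a Feb 29 — 30×365 + 9×366 = 14244 days.
(2200 is not a leap year (divisible by 100 but not 400).)
October 2214: 31 − 9 = 22 days remain.
Then November (30), December (31), January (31): 30 + 31 + 31 = 92 days.
February 1–21, 2215: 21 days (2215 is not a leap year).
Residual: 135 days.
Total: 14379 days.

14379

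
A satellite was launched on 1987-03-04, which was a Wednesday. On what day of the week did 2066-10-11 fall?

Monday

Day-of-year of March 4, 1987: 63.
Day-of-year of October 11, 2066: 284.
1987 has 365 days, so 365 − 63 = 302 days remain in 1987.
Full years 1988–2065: 58 common + 20 leap = 58×365 + 20×366 = 28490 days.
Total: 302 + 28490 + 284 = 29076 days.
29076 mod 7 = 5, so 5 days after Wednesday is Monday.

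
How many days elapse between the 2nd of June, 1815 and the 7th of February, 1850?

12669

From June 2, 1815 to June 2, 1849: 34 years, of which 9 contain a Feb 29 — 25×365 + 9×366 = 12419 days.
June 1849: 30 − 2 = 28 days remain.
Then July (31), August (31), September (30), October (31), November (30), December (31), January (31): 31 + 31 + 30 + 31 + 30 + 31 + 31 = 215 days.
February 1–7, 1850: 7 days (1850 is not a leap year).
Residual: 250 days.
Total: 12669 days.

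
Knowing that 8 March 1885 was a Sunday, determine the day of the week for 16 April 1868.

Count forward from the earlier date (April 16, 1868) to the later (March 8, 1885):
Day-of-year of April 16, 1868: 107.
Day-of-year of March 8, 1885: 67.
1868 has 366 days, so 366 − 107 = 259 days remain in 1868.
Full years 1869–1884: 12 common + 4 leap = 12×365 + 4×366 = 5844 days.
Total: 259 + 5844 + 67 = 6170 days.
6170 mod 7 = 3, so 3 days before Sunday is Thursday.

Thursday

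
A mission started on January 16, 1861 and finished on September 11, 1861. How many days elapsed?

238

January 1861: 31 − 16 = 15 days remain.
Then February 1861 (28), March (31), April (30), May (31), June (30), July (31), August (31): 28 + 31 + 30 + 31 + 30 + 31 + 31 = 212 days.
September 1–11, 1861: 11 days.
Total: 15 + 212 + 11 = 238 days.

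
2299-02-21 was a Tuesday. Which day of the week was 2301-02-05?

February 21, 2299 → February 21, 2300: 365 days.
February 2300: 28 − 21 = 7 days remain (2300 is not a leap year (divisible by 100 but not 400), so February has 28 days).
Then 11 full months totalling 337 days.
February 1–5, 2301: 5 days (2301 is not a leap year).
Residual: 349 days.
Total: 714 days.
714 is a multiple of 7, so 2301-02-05 falls on the same weekday: Tuesday.

Tuesday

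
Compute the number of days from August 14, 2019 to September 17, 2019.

34

August 2019: 31 − 14 = 17 days remain.
September 1–17, 2019: 17 days.
Total: 17 + 17 = 34 days.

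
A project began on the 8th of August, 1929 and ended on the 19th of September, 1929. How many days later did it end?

42

August 1929: 31 − 8 = 23 days remain.
September 1–19, 1929: 19 days.
Total: 23 + 19 = 42 days.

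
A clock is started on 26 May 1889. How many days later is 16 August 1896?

2639

Day-of-year of May 26, 1889: 146.
Day-of-year of August 16, 1896: 229.
1889 has 365 days, so 365 − 146 = 219 days remain in 1889.
Full years: 1890: 365; 1891: 365; 1892: 366; 1893: 365; 1894: 365; 1895: 365. Sum = 2191.
Total: 219 + 2191 + 229 = 2639 days.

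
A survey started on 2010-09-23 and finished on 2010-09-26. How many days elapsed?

3

Within September 2010: 26 − 23 = 3 days.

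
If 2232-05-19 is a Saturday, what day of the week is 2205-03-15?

Count forward from the earlier date (March 15, 2205) to the later (May 19, 2232):
Day-of-year of March 15, 2205: 74.
Day-of-year of May 19, 2232: 140.
2205 has 365 days, so 365 − 74 = 291 days remain in 2205.
Full years 2206–2231: 20 common + 6 leap = 20×365 + 6×366 = 9496 days.
Total: 291 + 9496 + 140 = 9927 days.
9927 mod 7 = 1, so 1 day before Saturday is Friday.

Friday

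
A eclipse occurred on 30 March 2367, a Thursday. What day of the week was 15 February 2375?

Day-of-year of March 30, 2367: 89.
Day-of-year of February 15, 2375: 46.
2367 has 365 days, so 365 − 89 = 276 days remain in 2367.
Full years 2368–2374: 5 common + 2 leap = 5×365 + 2×366 = 2557 days.
Total: 276 + 2557 + 46 = 2879 days.
2879 mod 7 = 2, so 2 days after Thursday is Saturday.

Saturday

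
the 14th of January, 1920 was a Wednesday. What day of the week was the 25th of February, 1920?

January 1920: 31 − 14 = 17 days remain.
February 1–25, 1920: 25 days (1920 is a leap year).
Total: 17 + 25 = 42 days.
42 is a multiple of 7, so the 25th of February, 1920 falls on the same weekday: Wednesday.

Wednesday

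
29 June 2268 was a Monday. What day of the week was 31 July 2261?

Wednesday

Count forward from the earlier date (July 31, 2261) to the later (June 29, 2268):
July 31, 2261 → July 31, 2262: 365 days.
July 31, 2262 → July 31, 2263: 365 days.
July 31, 2263 → July 31, 2264: 366 days (2264 is a leap year).
July 31, 2264 → July 31, 2265: 365 days.
July 31, 2265 → July 31, 2266: 365 days.
July 31, 2266 → July 31, 2267: 365 days.
July 2267: 31 − 31 = 0 days remain.
Then 10 full months totalling 305 days.
June 1–29, 2268: 29 days.
Residual: 334 days.
Total: 2525 days.
2525 mod 7 = 5, so 5 days before Monday is Wednesday.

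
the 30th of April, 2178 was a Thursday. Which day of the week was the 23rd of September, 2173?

Thursday

Count forward from the earlier date (September 23, 2173) to the later (April 30, 2178):
Day-of-year of September 23, 2173: 266.
Day-of-year of April 30, 2178: 120.
2173 has 365 days, so 365 − 266 = 99 days remain in 2173.
Full years: 2174: 365; 2175: 365; 2176: 366; 2177: 365. Sum = 1461.
Total: 99 + 1461 + 120 = 1680 days.
1680 is a multiple of 7, so the 23rd of September, 2173 falls on the same weekday: Thursday.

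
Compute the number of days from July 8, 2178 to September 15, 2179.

434

Day-of-year of July 8, 2178: 189.
Day-of-year of September 15, 2179: 258.
2178 has 365 days, so 365 − 189 = 176 days remain in 2178.
Total: 176 + 258 = 434 days.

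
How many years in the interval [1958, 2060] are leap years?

26

Years divisible by 4: 1960, 1964, …, 2060 — 26 in all.
2000 is divisible by 400, so still leap.
No century exceptions apply. Count: 26.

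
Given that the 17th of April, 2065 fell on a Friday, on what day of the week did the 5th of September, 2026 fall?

Count forward from the earlier date (September 5, 2026) to the later (April 17, 2065):
Day-of-year of September 5, 2026: 248.
Day-of-year of April 17, 2065: 107.
2026 has 365 days, so 365 − 248 = 117 days remain in 2026.
Full years 2027–2064: 28 common + 10 leap = 28×365 + 10×366 = 13880 days.
Total: 117 + 13880 + 107 = 14104 days.
14104 mod 7 = 6, so 6 days before Friday is Saturday.

Saturday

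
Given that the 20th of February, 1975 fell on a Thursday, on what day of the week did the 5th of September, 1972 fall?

Tuesday

Count forward from the earlier date (September 5, 1972) to the later (February 20, 1975):
September 5, 1972 → September 5, 1973: 365 days.
September 5, 1973 → September 5, 1974: 365 days.
September 1974: 30 − 5 = 25 days remain.
Then October (31), November (30), December (31), January (31): 31 + 30 + 31 + 31 = 123 days.
February 1–20, 1975: 20 days (1975 is not a leap year).
Residual: 168 days.
Total: 898 days.
898 mod 7 = 2, so 2 days before Thursday is Tuesday.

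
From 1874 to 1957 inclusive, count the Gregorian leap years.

20

Years divisible by 4: 1876, 1880, …, 1956 — 21 in all.
Of these, 1900 is divisible by 100 but not 400, so not leap.
Leap years: 21 − 1 = 20.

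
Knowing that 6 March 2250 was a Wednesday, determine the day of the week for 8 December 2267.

Sunday

From March 6, 2250 to March 6, 2267: 17 years, of which 4 contain a Feb 29 — 13×365 + 4×366 = 6209 days.
March 2267: 31 − 6 = 25 days remain.
Then April (30), May (31), June (30), July (31), August (31), September (30), October (31), November (30): 30 + 31 + 30 + 31 + 31 + 30 + 31 + 30 = 244 days.
December 1–8, 2267: 8 days.
Residual: 277 days.
Total: 6486 days.
6486 mod 7 = 4, so 4 days after Wednesday is Sunday.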